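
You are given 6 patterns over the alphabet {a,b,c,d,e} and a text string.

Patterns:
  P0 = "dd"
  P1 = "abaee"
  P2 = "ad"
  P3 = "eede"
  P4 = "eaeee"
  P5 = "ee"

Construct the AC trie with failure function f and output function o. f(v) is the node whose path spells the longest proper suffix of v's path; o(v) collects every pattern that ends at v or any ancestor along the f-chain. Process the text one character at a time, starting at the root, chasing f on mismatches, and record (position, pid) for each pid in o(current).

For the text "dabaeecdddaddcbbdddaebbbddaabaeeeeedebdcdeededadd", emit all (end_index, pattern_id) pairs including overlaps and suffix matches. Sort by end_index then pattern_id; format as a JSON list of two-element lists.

Build automaton:
Trie nodes:
  0='ε' goto a→3 d→1 e→9
  1='d' goto d→2
  2='dd' goto ·  ←P0
  3='a' goto b→4 d→8
  4='ab' goto a→5
  5='aba' goto e→6
  6='abae' goto e→7
  7='abaee' goto ·  ←P1
  8='ad' goto ·  ←P2
  9='e' goto a→13 e→10
  10='ee' goto d→11  ←P5
  11='eed' goto e→12
  12='eede' goto ·  ←P3
  13='ea' goto e→14
  14='eae' goto e→15
  15='eaee' goto e→16
  16='eaeee' goto ·  ←P4

BFS fail/out derivation:
  fail(1) 'd': from fail(0)=0 chase 'd': 0 ⇒ 0;  out=∅∪out(0)=∅
  fail(3) 'a': from fail(0)=0 chase 'a': 0 ⇒ 0;  out=∅∪out(0)=∅
  fail(9) 'e': from fail(0)=0 chase 'e': 0 ⇒ 0;  out=∅∪out(0)=∅
  fail(2) 'dd': from fail(1)=0 chase 'd': 0 ⇒ 1;  out={0}∪out(1)={0}
  fail(4) 'ab': from fail(3)=0 chase 'b': 0 ⇒ 0;  out=∅∪out(0)=∅
  fail(8) 'ad': from fail(3)=0 chase 'd': 0 ⇒ 1;  out={2}∪out(1)={2}
  fail(10) 'ee': from fail(9)=0 chase 'e': 0 ⇒ 9;  out={5}∪out(9)={5}
  fail(13) 'ea': from fail(9)=0 chase 'a': 0 ⇒ 3;  out=∅∪out(3)=∅
  fail(5) 'aba': from fail(4)=0 chase 'a': 0 ⇒ 3;  out=∅∪out(3)=∅
  fail(11) 'eed': from fail(10)=9 chase 'd': 9→0 ⇒ 1;  out=∅∪out(1)=∅
  fail(14) 'eae': from fail(13)=3 chase 'e': 3→0 ⇒ 9;  out=∅∪out(9)=∅
  fail(6) 'abae': from fail(5)=3 chase 'e': 3→0 ⇒ 9;  out=∅∪out(9)=∅
  fail(12) 'eede': from fail(11)=1 chase 'e': 1→0 ⇒ 9;  out={3}∪out(9)={3}
  fail(15) 'eaee': from fail(14)=9 chase 'e': 9 ⇒ 10;  out=∅∪out(10)={5}
  fail(7) 'abaee': from fail(6)=9 chase 'e': 9 ⇒ 10;  out={1}∪out(10)={1,5}
  fail(16) 'eaeee': from fail(15)=10 chase 'e': 10→9 ⇒ 10;  out={4}∪out(10)={4,5}

Text stream:
pos 0 'd': at 1
pos 1 'a': at 3 (via fail)
pos 2 'b': at 4
pos 3 'a': at 5
pos 4 'e': at 6
pos 5 'e': at 7  ** P1@[1:5],P5@[4:5]
pos 6 'c': at 0 (via fail)
pos 7 'd': at 1
pos 8 'd': at 2  ** P0@[7:8]
pos 9 'd': at 2 (via fail)  ** P0@[8:9]
pos 10 'a': at 3 (via fail)
pos 11 'd': at 8  ** P2@[10:11]
pos 12 'd': at 2 (via fail)  ** P0@[11:12]
pos 13 'c': at 0 (via fail)
pos 14 'b': at 0
pos 15 'b': at 0
pos 16 'd': at 1
pos 17 'd': at 2  ** P0@[16:17]
pos 18 'd': at 2 (via fail)  ** P0@[17:18]
pos 19 'a': at 3 (via fail)
pos 20 'e': at 9 (via fail)
pos 21 'b': at 0 (via fail)
pos 22 'b': at 0
pos 23 'b': at 0
pos 24 'd': at 1
pos 25 'd': at 2  ** P0@[24:25]
pos 26 'a': at 3 (via fail)
pos 27 'a': at 3 (via fail)
pos 28 'b': at 4
pos 29 'a': at 5
pos 30 'e': at 6
pos 31 'e': at 7  ** P1@[27:31],P5@[30:31]
pos 32 'e': at 10 (via fail)  ** P5@[31:32]
pos 33 'e': at 10 (via fail)  ** P5@[32:33]
pos 34 'e': at 10 (via fail)  ** P5@[33:34]
pos 35 'd': at 11
pos 36 'e': at 12  ** P3@[33:36]
pos 37 'b': at 0 (via fail)
pos 38 'd': at 1
pos 39 'c': at 0 (via fail)
pos 40 'd': at 1
pos 41 'e': at 9 (via fail)
pos 42 'e': at 10  ** P5@[41:42]
pos 43 'd': at 11
pos 44 'e': at 12  ** P3@[41:44]
pos 45 'd': at 1 (via fail)
pos 46 'a': at 3 (via fail)
pos 47 'd': at 8  ** P2@[46:47]
pos 48 'd': at 2 (via fail)  ** P0@[47:48]

Result: [[5,1],[5,5],[8,0],[9,0],[11,2],[12,0],[17,0],[18,0],[25,0],[31,1],[31,5],[32,5],[33,5],[34,5],[36,3],[42,5],[44,3],[47,2],[48,0]]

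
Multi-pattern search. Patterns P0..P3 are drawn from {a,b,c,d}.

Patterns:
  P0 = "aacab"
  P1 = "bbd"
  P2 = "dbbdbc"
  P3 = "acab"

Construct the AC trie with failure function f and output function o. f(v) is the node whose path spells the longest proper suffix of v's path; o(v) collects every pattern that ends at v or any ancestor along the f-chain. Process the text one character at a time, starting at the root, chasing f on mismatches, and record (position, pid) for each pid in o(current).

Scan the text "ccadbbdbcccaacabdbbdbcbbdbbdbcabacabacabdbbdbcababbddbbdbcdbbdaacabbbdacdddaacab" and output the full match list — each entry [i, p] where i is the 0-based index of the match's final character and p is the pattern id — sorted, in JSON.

Build:
Trie (insert patterns):
  0='ε' goto a→1 b→6 d→9
  1='a' goto a→2 c→15
  2='aa' goto c→3
  3='aac' goto a→4
  4='aaca' goto b→5
  5='aacab' goto ·  [P0 ends]
  6='b' goto b→7
  7='bb' goto d→8
  8='bbd' goto ·  [P1 ends]
  9='d' goto b→10
  10='db' goto b→11
  11='dbb' goto d→12
  12='dbbd' goto b→13
  13='dbbdb' goto c→14
  14='dbbdbc' goto ·  [P2 ends]
  15='ac' goto a→16
  16='aca' goto b→17
  17='acab' goto ·  [P3 ends]

BFS fail/out derivation:
  n1('a'): parent n0 fail=0; on 'a' 0 → fail=0;  out ∅∪∅=∅
  n6('b'): parent n0 fail=0; on 'b' 0 → fail=0;  out ∅∪∅=∅
  n9('d'): parent n0 fail=0; on 'd' 0 → fail=0;  out ∅∪∅=∅
  n2('aa'): parent n1 fail=0; on 'a' 0 → fail=1;  out ∅∪∅=∅
  n7('bb'): parent n6 fail=0; on 'b' 0 → fail=6;  out ∅∪∅=∅
  n10('db'): parent n9 fail=0; on 'b' 0 → fail=6;  out ∅∪∅=∅
  n15('ac'): parent n1 fail=0; on 'c' 0 → fail=0;  out ∅∪∅=∅
  n3('aac'): parent n2 fail=1; on 'c' 1 → fail=15;  out ∅∪∅=∅
  n8('bbd'): parent n7 fail=6; on 'd' 6→0 → fail=9;  out {1}∪∅={1}
  n11('dbb'): parent n10 fail=6; on 'b' 6 → fail=7;  out ∅∪∅=∅
  n16('aca'): parent n15 fail=0; on 'a' 0 → fail=1;  out ∅∪∅=∅
  n4('aaca'): parent n3 fail=15; on 'a' 15 → fail=16;  out ∅∪∅=∅
  n12('dbbd'): parent n11 fail=7; on 'd' 7 → fail=8;  out ∅∪{1}={1}
  n17('acab'): parent n16 fail=1; on 'b' 1→0 → fail=6;  out {3}∪∅={3}
  n5('aacab'): parent n4 fail=16; on 'b' 16 → fail=17;  out {0}∪{3}={0,3}
  n13('dbbdb'): parent n12 fail=8; on 'b' 8→9 → fail=10;  out ∅∪∅=∅
  n14('dbbdbc'): parent n13 fail=10; on 'c' 10→6→0 → fail=0;  out {2}∪∅={2}

Run:
i=0 'c': node 0→0
i=1 'c': node 0→0
i=2 'a': node 0→1
i=3 'd': node 1→9 (fail-walked)
i=4 'b': node 9→10
i=5 'b': node 10→11
i=6 'd': node 11→12  ** P1@[4:6]
i=7 'b': node 12→13
i=8 'c': node 13→14  ** P2@[3:8]
i=9 'c': node 14→0 (fail-walked)
i=10 'c': node 0→0
i=11 'a': node 0→1
i=12 'a': node 1→2
i=13 'c': node 2→3
i=14 'a': node 3→4
i=15 'b': node 4→5  ** P0@[11:15],P3@[12:15]
i=16 'd': node 5→9 (fail-walked)
i=17 'b': node 9→10
i=18 'b': node 10→11
i=19 'd': node 11→12  ** P1@[17:19]
i=20 'b': node 12→13
i=21 'c': node 13→14  ** P2@[16:21]
i=22 'b': node 14→6 (fail-walked)
i=23 'b': node 6→7
i=24 'd': node 7→8  ** P1@[22:24]
i=25 'b': node 8→10 (fail-walked)
i=26 'b': node 10→11
i=27 'd': node 11→12  ** P1@[25:27]
i=28 'b': node 12→13
i=29 'c': node 13→14  ** P2@[24:29]
i=30 'a': node 14→1 (fail-walked)
i=31 'b': node 1→6 (fail-walked)
i=32 'a': node 6→1 (fail-walked)
i=33 'c': node 1→15
i=34 'a': node 15→16
i=35 'b': node 16→17  ** P3@[32:35]
i=36 'a': node 17→1 (fail-walked)
i=37 'c': node 1→15
i=38 'a': node 15→16
i=39 'b': node 16→17  ** P3@[36:39]
i=40 'd': node 17→9 (fail-walked)
i=41 'b': node 9→10
i=42 'b': node 10→11
i=43 'd': node 11→12  ** P1@[41:43]
i=44 'b': node 12→13
i=45 'c': node 13→14  ** P2@[40:45]
i=46 'a': node 14→1 (fail-walked)
i=47 'b': node 1→6 (fail-walked)
i=48 'a': node 6→1 (fail-walked)
i=49 'b': node 1→6 (fail-walked)
i=50 'b': node 6→7
i=51 'd': node 7→8  ** P1@[49:51]
i=52 'd': node 8→9 (fail-walked)
i=53 'b': node 9→10
i=54 'b': node 10→11
i=55 'd': node 11→12  ** P1@[53:55]
i=56 'b': node 12→13
i=57 'c': node 13→14  ** P2@[52:57]
i=58 'd': node 14→9 (fail-walked)
i=59 'b': node 9→10
i=60 'b': node 10→11
i=61 'd': node 11→12  ** P1@[59:61]
i=62 'a': node 12→1 (fail-walked)
i=63 'a': node 1→2
i=64 'c': node 2→3
i=65 'a': node 3→4
i=66 'b': node 4→5  ** P0@[62:66],P3@[63:66]
i=67 'b': node 5→7 (fail-walked)
i=68 'b': node 7→7 (fail-walked)
i=69 'd': node 7→8  ** P1@[67:69]
i=70 'a': node 8→1 (fail-walked)
i=71 'c': node 1→15
i=72 'd': node 15→9 (fail-walked)
i=73 'd': node 9→9 (fail-walked)
i=74 'd': node 9→9 (fail-walked)
i=75 'a': node 9→1 (fail-walked)
i=76 'a': node 1→2
i=77 'c': node 2→3
i=78 'a': node 3→4
i=79 'b': node 4→5  ** P0@[75:79],P3@[76:79]

Result: [[6,1],[8,2],[15,0],[15,3],[19,1],[21,2],[24,1],[27,1],[29,2],[35,3],[39,3],[43,1],[45,2],[51,1],[55,1],[57,2],[61,1],[66,0],[66,3],[69,1],[79,0],[79,3]]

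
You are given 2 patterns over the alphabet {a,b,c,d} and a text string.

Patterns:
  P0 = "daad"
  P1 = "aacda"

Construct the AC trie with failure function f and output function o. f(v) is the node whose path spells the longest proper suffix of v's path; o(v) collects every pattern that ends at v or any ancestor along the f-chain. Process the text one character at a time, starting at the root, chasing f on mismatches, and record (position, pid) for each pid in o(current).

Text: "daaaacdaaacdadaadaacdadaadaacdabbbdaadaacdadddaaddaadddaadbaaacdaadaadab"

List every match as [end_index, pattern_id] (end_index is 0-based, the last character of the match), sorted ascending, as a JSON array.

Build:
Trie (insert patterns):
  n0 'ε': a→5 d→1
  n1 'd': a→2
  n2 'da': a→3
  n3 'daa': d→4
  n4 'daad': ·  [P0 ends]
  n5 'a': a→6
  n6 'aa': c→7
  n7 'aac': d→8
  n8 'aacd': a→9
  n9 'aacda': ·  [P1 ends]

Failure links (BFS by depth):
  n1('d'): parent n0 fail=0; on 'd' 0 → fail=0;  out ∅∪∅=∅
  n5('a'): parent n0 fail=0; on 'a' 0 → fail=0;  out ∅∪∅=∅
  n2('da'): parent n1 fail=0; on 'a' 0 → fail=5;  out ∅∪∅=∅
  n6('aa'): parent n5 fail=0; on 'a' 0 → fail=5;  out ∅∪∅=∅
  n3('daa'): parent n2 fail=5; on 'a' 5 → fail=6;  out ∅∪∅=∅
  n7('aac'): parent n6 fail=5; on 'c' 5→0 → fail=0;  out ∅∪∅=∅
  n4('daad'): parent n3 fail=6; on 'd' 6→5→0 → fail=1;  out {0}∪∅={0}
  n8('aacd'): parent n7 fail=0; on 'd' 0 → fail=1;  out ∅∪∅=∅
  n9('aacda'): parent n8 fail=1; on 'a' 1 → fail=2;  out {1}∪∅={1}

Run:
i=0 'd': node 0→1
i=1 'a': node 1→2
i=2 'a': node 2→3
i=3 'a': node 3→6 ·f
i=4 'a': node 6→6 ·f
i=5 'c': node 6→7
i=6 'd': node 7→8
i=7 'a': node 8→9  emit P1@[3:7]
i=8 'a': node 9→3 ·f
i=9 'a': node 3→6 ·f
i=10 'c': node 6→7
i=11 'd': node 7→8
i=12 'a': node 8→9  emit P1@[8:12]
i=13 'd': node 9→1 ·f
i=14 'a': node 1→2
i=15 'a': node 2→3
i=16 'd': node 3→4  emit P0@[13:16]
i=17 'a': node 4→2 ·f
i=18 'a': node 2→3
i=19 'c': node 3→7 ·f
i=20 'd': node 7→8
i=21 'a': node 8→9  emit P1@[17:21]
i=22 'd': node 9→1 ·f
i=23 'a': node 1→2
i=24 'a': node 2→3
i=25 'd': node 3→4  emit P0@[22:25]
i=26 'a': node 4→2 ·f
i=27 'a': node 2→3
i=28 'c': node 3→7 ·f
i=29 'd': node 7→8
i=30 'a': node 8→9  emit P1@[26:30]
i=31 'b': node 9→0 ·f
i=32 'b': node 0→0
i=33 'b': node 0→0
i=34 'd': node 0→1
i=35 'a': node 1→2
i=36 'a': node 2→3
i=37 'd': node 3→4  emit P0@[34:37]
i=38 'a': node 4→2 ·f
i=39 'a': node 2→3
i=40 'c': node 3→7 ·f
i=41 'd': node 7→8
i=42 'a': node 8→9  emit P1@[38:42]
i=43 'd': node 9→1 ·f
i=44 'd': node 1→1 ·f
i=45 'd': node 1→1 ·f
i=46 'a': node 1→2
i=47 'a': node 2→3
i=48 'd': node 3→4  emit P0@[45:48]
i=49 'd': node 4→1 ·f
i=50 'a': node 1→2
i=51 'a': node 2→3
i=52 'd': node 3→4  emit P0@[49:52]
i=53 'd': node 4→1 ·f
i=54 'd': node 1→1 ·f
i=55 'a': node 1→2
i=56 'a': node 2→3
i=57 'd': node 3→4  emit P0@[54:57]
i=58 'b': node 4→0 ·f
i=59 'a': node 0→5
i=60 'a': node 5→6
i=61 'a': node 6→6 ·f
i=62 'c': node 6→7
i=63 'd': node 7→8
i=64 'a': node 8→9  emit P1@[60:64]
i=65 'a': node 9→3 ·f
i=66 'd': node 3→4  emit P0@[63:66]
i=67 'a': node 4→2 ·f
i=68 'a': node 2→3
i=69 'd': node 3→4  emit P0@[66:69]
i=70 'a': node 4→2 ·f
i=71 'b': node 2→0 ·f

Matches: [[7,1],[12,1],[16,0],[21,1],[25,0],[30,1],[37,0],[42,1],[48,0],[52,0],[57,0],[64,1],[66,0],[69,0]]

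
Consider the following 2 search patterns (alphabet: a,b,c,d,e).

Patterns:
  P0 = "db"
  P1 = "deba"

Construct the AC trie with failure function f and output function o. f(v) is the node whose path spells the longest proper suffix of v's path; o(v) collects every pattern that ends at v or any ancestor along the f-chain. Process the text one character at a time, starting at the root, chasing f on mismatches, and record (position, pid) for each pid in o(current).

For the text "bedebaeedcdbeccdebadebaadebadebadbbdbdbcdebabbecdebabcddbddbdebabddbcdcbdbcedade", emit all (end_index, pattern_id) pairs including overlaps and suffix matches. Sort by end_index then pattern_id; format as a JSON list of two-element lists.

Build automaton:
Trie nodes:
  0='ε' goto d→1
  1='d' goto b→2 e→3
  2='db' goto ·  [P0 ends]
  3='de' goto b→4
  4='deb' goto a→5
  5='deba' goto ·  [P1 ends]

Failure links (BFS by depth):
  n1('d'): parent n0 fail=0; on 'd' 0 → fail=0;  out ∅∪∅=∅
  n2('db'): parent n1 fail=0; on 'b' 0 → fail=0;  out {0}∪∅={0}
  n3('de'): parent n1 fail=0; on 'e' 0 → fail=0;  out ∅∪∅=∅
  n4('deb'): parent n3 fail=0; on 'b' 0 → fail=0;  out ∅∪∅=∅
  n5('deba'): parent n4 fail=0; on 'a' 0 → fail=0;  out {1}∪∅={1}

Scan:
pos 0 'b': at 0
pos 1 'e': at 0
pos 2 'd': at 1
pos 3 'e': at 3
pos 4 'b': at 4
pos 5 'a': at 5  → match P1@[2:5]
pos 6 'e': at 0 (via fail)
pos 7 'e': at 0
pos 8 'd': at 1
pos 9 'c': at 0 (via fail)
pos 10 'd': at 1
pos 11 'b': at 2  → match P0@[10:11]
pos 12 'e': at 0 (via fail)
pos 13 'c': at 0
pos 14 'c': at 0
pos 15 'd': at 1
pos 16 'e': at 3
pos 17 'b': at 4
pos 18 'a': at 5  → match P1@[15:18]
pos 19 'd': at 1 (via fail)
pos 20 'e': at 3
pos 21 'b': at 4
pos 22 'a': at 5  → match P1@[19:22]
pos 23 'a': at 0 (via fail)
pos 24 'd': at 1
pos 25 'e': at 3
pos 26 'b': at 4
pos 27 'a': at 5  → match P1@[24:27]
pos 28 'd': at 1 (via fail)
pos 29 'e': at 3
pos 30 'b': at 4
pos 31 'a': at 5  → match P1@[28:31]
pos 32 'd': at 1 (via fail)
pos 33 'b': at 2  → match P0@[32:33]
pos 34 'b': at 0 (via fail)
pos 35 'd': at 1
pos 36 'b': at 2  → match P0@[35:36]
pos 37 'd': at 1 (via fail)
pos 38 'b': at 2  → match P0@[37:38]
pos 39 'c': at 0 (via fail)
pos 40 'd': at 1
pos 41 'e': at 3
pos 42 'b': at 4
pos 43 'a': at 5  → match P1@[40:43]
pos 44 'b': at 0 (via fail)
pos 45 'b': at 0
pos 46 'e': at 0
pos 47 'c': at 0
pos 48 'd': at 1
pos 49 'e': at 3
pos 50 'b': at 4
pos 51 'a': at 5  → match P1@[48:51]
pos 52 'b': at 0 (via fail)
pos 53 'c': at 0
pos 54 'd': at 1
pos 55 'd': at 1 (via fail)
pos 56 'b': at 2  → match P0@[55:56]
pos 57 'd': at 1 (via fail)
pos 58 'd': at 1 (via fail)
pos 59 'b': at 2  → match P0@[58:59]
pos 60 'd': at 1 (via fail)
pos 61 'e': at 3
pos 62 'b': at 4
pos 63 'a': at 5  → match P1@[60:63]
pos 64 'b': at 0 (via fail)
pos 65 'd': at 1
pos 66 'd': at 1 (via fail)
pos 67 'b': at 2  → match P0@[66:67]
pos 68 'c': at 0 (via fail)
pos 69 'd': at 1
pos 70 'c': at 0 (via fail)
pos 71 'b': at 0
pos 72 'd': at 1
pos 73 'b': at 2  → match P0@[72:73]
pos 74 'c': at 0 (via fail)
pos 75 'e': at 0
pos 76 'd': at 1
pos 77 'a': at 0 (via fail)
pos 78 'd': at 1
pos 79 'e': at 3

Matches: [[5,1],[11,0],[18,1],[22,1],[27,1],[31,1],[33,0],[36,0],[38,0],[43,1],[51,1],[56,0],[59,0],[63,1],[67,0],[73,0]]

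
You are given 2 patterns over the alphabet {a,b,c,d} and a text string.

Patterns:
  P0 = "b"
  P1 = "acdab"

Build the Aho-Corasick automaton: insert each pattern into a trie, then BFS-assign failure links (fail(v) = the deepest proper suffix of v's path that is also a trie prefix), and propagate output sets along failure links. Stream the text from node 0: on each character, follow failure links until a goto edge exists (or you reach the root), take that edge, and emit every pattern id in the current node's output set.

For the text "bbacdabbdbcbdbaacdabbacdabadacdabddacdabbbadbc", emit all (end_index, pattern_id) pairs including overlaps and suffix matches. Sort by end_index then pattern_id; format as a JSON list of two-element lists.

Build automaton:
Trie (insert patterns):
  n0 'ε': a→2 b→1
  n1 'b': ·  ←P0
  n2 'a': c→3
  n3 'ac': d→4
  n4 'acd': a→5
  n5 'acda': b→6
  n6 'acdab': ·  ←P1

BFS fail/out derivation:
  fail(1) 'b': from fail(0)=0 chase 'b': 0 ⇒ 0;  out={0}∪out(0)={0}
  fail(2) 'a': from fail(0)=0 chase 'a': 0 ⇒ 0;  out=∅∪out(0)=∅
  fail(3) 'ac': from fail(2)=0 chase 'c': 0 ⇒ 0;  out=∅∪out(0)=∅
  fail(4) 'acd': from fail(3)=0 chase 'd': 0 ⇒ 0;  out=∅∪out(0)=∅
  fail(5) 'acda': from fail(4)=0 chase 'a': 0 ⇒ 2;  out=∅∪out(2)=∅
  fail(6) 'acdab': from fail(5)=2 chase 'b': 2→0 ⇒ 1;  out={1}∪out(1)={0,1}

Run:
i=0 'b': node 0→1  → match P0@[0:0]
i=1 'b': node 1→1 (via fail)  → match P0@[1:1]
i=2 'a': node 1→2 (via fail)
i=3 'c': node 2→3
i=4 'd': node 3→4
i=5 'a': node 4→5
i=6 'b': node 5→6  → match P0@[6:6],P1@[2:6]
i=7 'b': node 6→1 (via fail)  → match P0@[7:7]
i=8 'd': node 1→0 (via fail)
i=9 'b': node 0→1  → match P0@[9:9]
i=10 'c': node 1→0 (via fail)
i=11 'b': node 0→1  → match P0@[11:11]
i=12 'd': node 1→0 (via fail)
i=13 'b': node 0→1  → match P0@[13:13]
i=14 'a': node 1→2 (via fail)
i=15 'a': node 2→2 (via fail)
i=16 'c': node 2→3
i=17 'd': node 3→4
i=18 'a': node 4→5
i=19 'b': node 5→6  → match P0@[19:19],P1@[15:19]
i=20 'b': node 6→1 (via fail)  → match P0@[20:20]
i=21 'a': node 1→2 (via fail)
i=22 'c': node 2→3
i=23 'd': node 3→4
i=24 'a': node 4→5
i=25 'b': node 5→6  → match P0@[25:25],P1@[21:25]
i=26 'a': node 6→2 (via fail)
i=27 'd': node 2→0 (via fail)
i=28 'a': node 0→2
i=29 'c': node 2→3
i=30 'd': node 3→4
i=31 'a': node 4→5
i=32 'b': node 5→6  → match P0@[32:32],P1@[28:32]
i=33 'd': node 6→0 (via fail)
i=34 'd': node 0→0
i=35 'a': node 0→2
i=36 'c': node 2→3
i=37 'd': node 3→4
i=38 'a': node 4→5
i=39 'b': node 5→6  → match P0@[39:39],P1@[35:39]
i=40 'b': node 6→1 (via fail)  → match P0@[40:40]
i=41 'b': node 1→1 (via fail)  → match P0@[41:41]
i=42 'a': node 1→2 (via fail)
i=43 'd': node 2→0 (via fail)
i=44 'b': node 0→1  → match P0@[44:44]
i=45 'c': node 1→0 (via fail)

Result: [[0,0],[1,0],[6,0],[6,1],[7,0],[9,0],[11,0],[13,0],[19,0],[19,1],[20,0],[25,0],[25,1],[32,0],[32,1],[39,0],[39,1],[40,0],[41,0],[44,0]]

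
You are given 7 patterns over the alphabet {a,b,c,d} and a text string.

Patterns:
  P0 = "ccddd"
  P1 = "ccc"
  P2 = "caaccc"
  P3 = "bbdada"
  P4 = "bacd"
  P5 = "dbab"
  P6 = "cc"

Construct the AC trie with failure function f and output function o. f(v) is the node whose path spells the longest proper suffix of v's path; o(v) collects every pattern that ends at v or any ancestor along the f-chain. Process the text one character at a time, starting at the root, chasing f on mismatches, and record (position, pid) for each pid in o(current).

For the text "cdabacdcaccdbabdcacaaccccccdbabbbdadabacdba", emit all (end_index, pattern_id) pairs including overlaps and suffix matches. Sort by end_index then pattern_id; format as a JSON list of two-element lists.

Construct AC machine:
Trie (insert patterns):
  0='ε' goto b→12 c→1 d→21
  1='c' goto a→7 c→2
  2='cc' goto c→6 d→3  [P6 ends]
  3='ccd' goto d→4
  4='ccdd' goto d→5
  5='ccddd' goto ·  [P0 ends]
  6='ccc' goto ·  [P1 ends]
  7='ca' goto a→8
  8='caa' goto c→9
  9='caac' goto c→10
  10='caacc' goto c→11
  11='caaccc' goto ·  [P2 ends]
  12='b' goto a→18 b→13
  13='bb' goto d→14
  14='bbd' goto a→15
  15='bbda' goto d→16
  16='bbdad' goto a→17
  17='bbdada' goto ·  [P3 ends]
  18='ba' goto c→19
  19='bac' goto d→20
  20='bacd' goto ·  [P4 ends]
  21='d' goto b→22
  22='db' goto a→23
  23='dba' goto b→24
  24='dbab' goto ·  [P5 ends]

Failure links (BFS by depth):
  fail(1) 'c': from fail(0)=0 chase 'c': 0 ⇒ 0;  out=∅∪out(0)=∅
  fail(12) 'b': from fail(0)=0 chase 'b': 0 ⇒ 0;  out=∅∪out(0)=∅
  fail(21) 'd': from fail(0)=0 chase 'd': 0 ⇒ 0;  out=∅∪out(0)=∅
  fail(2) 'cc': from fail(1)=0 chase 'c': 0 ⇒ 1;  out={6}∪out(1)={6}
  fail(7) 'ca': from fail(1)=0 chase 'a': 0 ⇒ 0;  out=∅∪out(0)=∅
  fail(13) 'bb': from fail(12)=0 chase 'b': 0 ⇒ 12;  out=∅∪out(12)=∅
  fail(18) 'ba': from fail(12)=0 chase 'a': 0 ⇒ 0;  out=∅∪out(0)=∅
  fail(22) 'db': from fail(21)=0 chase 'b': 0 ⇒ 12;  out=∅∪out(12)=∅
  fail(3) 'ccd': from fail(2)=1 chase 'd': 1→0 ⇒ 21;  out=∅∪out(21)=∅
  fail(6) 'ccc': from fail(2)=1 chase 'c': 1 ⇒ 2;  out={1}∪out(2)={1,6}
  fail(8) 'caa': from fail(7)=0 chase 'a': 0 ⇒ 0;  out=∅∪out(0)=∅
  fail(14) 'bbd': from fail(13)=12 chase 'd': 12→0 ⇒ 21;  out=∅∪out(21)=∅
  fail(19) 'bac': from fail(18)=0 chase 'c': 0 ⇒ 1;  out=∅∪out(1)=∅
  fail(23) 'dba': from fail(22)=12 chase 'a': 12 ⇒ 18;  out=∅∪out(18)=∅
  fail(4) 'ccdd': from fail(3)=21 chase 'd': 21→0 ⇒ 21;  out=∅∪out(21)=∅
  fail(9) 'caac': from fail(8)=0 chase 'c': 0 ⇒ 1;  out=∅∪out(1)=∅
  fail(15) 'bbda': from fail(14)=21 chase 'a': 21→0 ⇒ 0;  out=∅∪out(0)=∅
  fail(20) 'bacd': from fail(19)=1 chase 'd': 1→0 ⇒ 21;  out={4}∪out(21)={4}
  fail(24) 'dbab': from fail(23)=18 chase 'b': 18→0 ⇒ 12;  out={5}∪out(12)={5}
  fail(5) 'ccddd': from fail(4)=21 chase 'd': 21→0 ⇒ 21;  out={0}∪out(21)={0}
  fail(10) 'caacc': from fail(9)=1 chase 'c': 1 ⇒ 2;  out=∅∪out(2)={6}
  fail(16) 'bbdad': from fail(15)=0 chase 'd': 0 ⇒ 21;  out=∅∪out(21)=∅
  fail(11) 'caaccc': from fail(10)=2 chase 'c': 2 ⇒ 6;  out={2}∪out(6)={1,2,6}
  fail(17) 'bbdada': from fail(16)=21 chase 'a': 21→0 ⇒ 0;  out={3}∪out(0)={3}

Run:
[0] read 'c'  n0⇒n1
[1] read 'd'  n1⇒n21 ·f
[2] read 'a'  n21⇒n0 ·f
[3] read 'b'  n0⇒n12
[4] read 'a'  n12⇒n18
[5] read 'c'  n18⇒n19
[6] read 'd'  n19⇒n20  ** P4@[3:6]
[7] read 'c'  n20⇒n1 ·f
[8] read 'a'  n1⇒n7
[9] read 'c'  n7⇒n1 ·f
[10] read 'c'  n1⇒n2  ** P6@[9:10]
[11] read 'd'  n2⇒n3
[12] read 'b'  n3⇒n22 ·f
[13] read 'a'  n22⇒n23
[14] read 'b'  n23⇒n24  ** P5@[11:14]
[15] read 'd'  n24⇒n21 ·f
[16] read 'c'  n21⇒n1 ·f
[17] read 'a'  n1⇒n7
[18] read 'c'  n7⇒n1 ·f
[19] read 'a'  n1⇒n7
[20] read 'a'  n7⇒n8
[21] read 'c'  n8⇒n9
[22] read 'c'  n9⇒n10  ** P6@[21:22]
[23] read 'c'  n10⇒n11  ** P1@[21:23],P2@[18:23],P6@[22:23]
[24] read 'c'  n11⇒n6 ·f  ** P1@[22:24],P6@[23:24]
[25] read 'c'  n6⇒n6 ·f  ** P1@[23:25],P6@[24:25]
[26] read 'c'  n6⇒n6 ·f  ** P1@[24:26],P6@[25:26]
[27] read 'd'  n6⇒n3 ·f
[28] read 'b'  n3⇒n22 ·f
[29] read 'a'  n22⇒n23
[30] read 'b'  n23⇒n24  ** P5@[27:30]
[31] read 'b'  n24⇒n13 ·f
[32] read 'b'  n13⇒n13 ·f
[33] read 'd'  n13⇒n14
[34] read 'a'  n14⇒n15
[35] read 'd'  n15⇒n16
[36] read 'a'  n16⇒n17  ** P3@[31:36]
[37] read 'b'  n17⇒n12 ·f
[38] read 'a'  n12⇒n18
[39] read 'c'  n18⇒n19
[40] read 'd'  n19⇒n20  ** P4@[37:40]
[41] read 'b'  n20⇒n22 ·f
[42] read 'a'  n22⇒n23

All matches (sorted): [[6,4],[10,6],[14,5],[22,6],[23,1],[23,2],[23,6],[24,1],[24,6],[25,1],[25,6],[26,1],[26,6],[30,5],[36,3],[40,4]]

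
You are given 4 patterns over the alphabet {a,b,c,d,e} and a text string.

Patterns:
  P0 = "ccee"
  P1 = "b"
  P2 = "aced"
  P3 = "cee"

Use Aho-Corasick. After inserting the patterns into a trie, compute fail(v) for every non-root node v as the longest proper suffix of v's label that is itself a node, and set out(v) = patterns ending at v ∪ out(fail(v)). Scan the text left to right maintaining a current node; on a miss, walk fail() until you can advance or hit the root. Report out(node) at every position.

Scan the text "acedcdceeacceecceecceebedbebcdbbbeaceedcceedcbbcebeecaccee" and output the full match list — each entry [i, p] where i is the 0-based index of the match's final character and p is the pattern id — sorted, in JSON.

Build:
Trie nodes:
  0='ε' goto a→6 b→5 c→1
  1='c' goto c→2 e→10
  2='cc' goto e→3
  3='cce' goto e→4
  4='ccee' goto ·  [P0 ends]
  5='b' goto ·  [P1 ends]
  6='a' goto c→7
  7='ac' goto e→8
  8='ace' goto d→9
  9='aced' goto ·  [P2 ends]
  10='ce' goto e→11
  11='cee' goto ·  [P3 ends]

Failure links (BFS by depth):
  n1('c'): parent n0 fail=0; on 'c' 0 → fail=0;  out ∅∪∅=∅
  n5('b'): parent n0 fail=0; on 'b' 0 → fail=0;  out {1}∪∅={1}
  n6('a'): parent n0 fail=0; on 'a' 0 → fail=0;  out ∅∪∅=∅
  n2('cc'): parent n1 fail=0; on 'c' 0 → fail=1;  out ∅∪∅=∅
  n7('ac'): parent n6 fail=0; on 'c' 0 → fail=1;  out ∅∪∅=∅
  n10('ce'): parent n1 fail=0; on 'e' 0 → fail=0;  out ∅∪∅=∅
  n3('cce'): parent n2 fail=1; on 'e' 1 → fail=10;  out ∅∪∅=∅
  n8('ace'): parent n7 fail=1; on 'e' 1 → fail=10;  out ∅∪∅=∅
  n11('cee'): parent n10 fail=0; on 'e' 0 → fail=0;  out {3}∪∅={3}
  n4('ccee'): parent n3 fail=10; on 'e' 10 → fail=11;  out {0}∪{3}={0,3}
  n9('aced'): parent n8 fail=10; on 'd' 10→0 → fail=0;  out {2}∪∅={2}

Text stream:
i=0 'a': node 0→6
i=1 'c': node 6→7
i=2 'e': node 7→8
i=3 'd': node 8→9  emit P2@[0:3]
i=4 'c': node 9→1 ·f
i=5 'd': node 1→0 ·f
i=6 'c': node 0→1
i=7 'e': node 1→10
i=8 'e': node 10→11  emit P3@[6:8]
i=9 'a': node 11→6 ·f
i=10 'c': node 6→7
i=11 'c': node 7→2 ·f
i=12 'e': node 2→3
i=13 'e': node 3→4  emit P0@[10:13],P3@[11:13]
i=14 'c': node 4→1 ·f
i=15 'c': node 1→2
i=16 'e': node 2→3
i=17 'e': node 3→4  emit P0@[14:17],P3@[15:17]
i=18 'c': node 4→1 ·f
i=19 'c': node 1→2
i=20 'e': node 2→3
i=21 'e': node 3→4  emit P0@[18:21],P3@[19:21]
i=22 'b': node 4→5 ·f  emit P1@[22:22]
i=23 'e': node 5→0 ·f
i=24 'd': node 0→0
i=25 'b': node 0→5  emit P1@[25:25]
i=26 'e': node 5→0 ·f
i=27 'b': node 0→5  emit P1@[27:27]
i=28 'c': node 5→1 ·f
i=29 'd': node 1→0 ·f
i=30 'b': node 0→5  emit P1@[30:30]
i=31 'b': node 5→5 ·f  emit P1@[31:31]
i=32 'b': node 5→5 ·f  emit P1@[32:32]
i=33 'e': node 5→0 ·f
i=34 'a': node 0→6
i=35 'c': node 6→7
i=36 'e': node 7→8
i=37 'e': node 8→11 ·f  emit P3@[35:37]
i=38 'd': node 11→0 ·f
i=39 'c': node 0→1
i=40 'c': node 1→2
i=41 'e': node 2→3
i=42 'e': node 3→4  emit P0@[39:42],P3@[40:42]
i=43 'd': node 4→0 ·f
i=44 'c': node 0→1
i=45 'b': node 1→5 ·f  emit P1@[45:45]
i=46 'b': node 5→5 ·f  emit P1@[46:46]
i=47 'c': node 5→1 ·f
i=48 'e': node 1→10
i=49 'b': node 10→5 ·f  emit P1@[49:49]
i=50 'e': node 5→0 ·f
i=51 'e': node 0→0
i=52 'c': node 0→1
i=53 'a': node 1→6 ·f
i=54 'c': node 6→7
i=55 'c': node 7→2 ·f
i=56 'e': node 2→3
i=57 'e': node 3→4  emit P0@[54:57],P3@[55:57]

Result: [[3,2],[8,3],[13,0],[13,3],[17,0],[17,3],[21,0],[21,3],[22,1],[25,1],[27,1],[30,1],[31,1],[32,1],[37,3],[42,0],[42,3],[45,1],[46,1],[49,1],[57,0],[57,3]]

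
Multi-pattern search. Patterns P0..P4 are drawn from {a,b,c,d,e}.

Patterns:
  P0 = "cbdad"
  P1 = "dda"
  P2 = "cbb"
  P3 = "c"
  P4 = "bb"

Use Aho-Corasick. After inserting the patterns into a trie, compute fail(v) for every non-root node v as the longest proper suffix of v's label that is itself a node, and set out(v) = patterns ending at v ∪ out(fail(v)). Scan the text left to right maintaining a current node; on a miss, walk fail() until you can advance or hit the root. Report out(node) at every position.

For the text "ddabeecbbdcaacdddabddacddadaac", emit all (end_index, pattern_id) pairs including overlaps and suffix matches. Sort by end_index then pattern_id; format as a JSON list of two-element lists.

Build:
Trie nodes:
  0='ε' goto b→10 c→1 d→6
  1='c' goto b→2  [P3 ends]
  2='cb' goto b→9 d→3
  3='cbd' goto a→4
  4='cbda' goto d→5
  5='cbdad' goto ·  [P0 ends]
  6='d' goto d→7
  7='dd' goto a→8
  8='dda' goto ·  [P1 ends]
  9='cbb' goto ·  [P2 ends]
  10='b' goto b→11
  11='bb' goto ·  [P4 ends]

Failure links (BFS by depth):
  n1('c'): parent n0 fail=0; on 'c' 0 → fail=0;  out {3}∪∅={3}
  n6('d'): parent n0 fail=0; on 'd' 0 → fail=0;  out ∅∪∅=∅
  n10('b'): parent n0 fail=0; on 'b' 0 → fail=0;  out ∅∪∅=∅
  n2('cb'): parent n1 fail=0; on 'b' 0 → fail=10;  out ∅∪∅=∅
  n7('dd'): parent n6 fail=0; on 'd' 0 → fail=6;  out ∅∪∅=∅
  n11('bb'): parent n10 fail=0; on 'b' 0 → fail=10;  out {4}∪∅={4}
  n3('cbd'): parent n2 fail=10; on 'd' 10→0 → fail=6;  out ∅∪∅=∅
  n8('dda'): parent n7 fail=6; on 'a' 6→0 → fail=0;  out {1}∪∅={1}
  n9('cbb'): parent n2 fail=10; on 'b' 10 → fail=11;  out {2}∪{4}={2,4}
  n4('cbda'): parent n3 fail=6; on 'a' 6→0 → fail=0;  out ∅∪∅=∅
  n5('cbdad'): parent n4 fail=0; on 'd' 0 → fail=6;  out {0}∪∅={0}

Scan:
pos 0 'd': at 6
pos 1 'd': at 7
pos 2 'a': at 8  emit P1@[0:2]
pos 3 'b': at 10 ·f
pos 4 'e': at 0 ·f
pos 5 'e': at 0
pos 6 'c': at 1  emit P3@[6:6]
pos 7 'b': at 2
pos 8 'b': at 9  emit P2@[6:8],P4@[7:8]
pos 9 'd': at 6 ·f
pos 10 'c': at 1 ·f  emit P3@[10:10]
pos 11 'a': at 0 ·f
pos 12 'a': at 0
pos 13 'c': at 1  emit P3@[13:13]
pos 14 'd': at 6 ·f
pos 15 'd': at 7
pos 16 'd': at 7 ·f
pos 17 'a': at 8  emit P1@[15:17]
pos 18 'b': at 10 ·f
pos 19 'd': at 6 ·f
pos 20 'd': at 7
pos 21 'a': at 8  emit P1@[19:21]
pos 22 'c': at 1 ·f  emit P3@[22:22]
pos 23 'd': at 6 ·f
pos 24 'd': at 7
pos 25 'a': at 8  emit P1@[23:25]
pos 26 'd': at 6 ·f
pos 27 'a': at 0 ·f
pos 28 'a': at 0
pos 29 'c': at 1  emit P3@[29:29]

Result: [[2,1],[6,3],[8,2],[8,4],[10,3],[13,3],[17,1],[21,1],[22,3],[25,1],[29,3]]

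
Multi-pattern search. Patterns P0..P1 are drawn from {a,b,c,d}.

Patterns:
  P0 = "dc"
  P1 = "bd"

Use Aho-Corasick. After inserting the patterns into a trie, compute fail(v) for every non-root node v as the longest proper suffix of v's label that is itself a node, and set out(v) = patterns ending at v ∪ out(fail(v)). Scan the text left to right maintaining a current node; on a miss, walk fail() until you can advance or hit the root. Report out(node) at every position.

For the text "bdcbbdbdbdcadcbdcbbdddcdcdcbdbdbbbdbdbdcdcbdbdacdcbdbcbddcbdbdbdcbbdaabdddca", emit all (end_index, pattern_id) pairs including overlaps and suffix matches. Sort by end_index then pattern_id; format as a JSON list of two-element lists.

Build:
Trie nodes:
  0='ε' goto b→3 d→1
  1='d' goto c→2
  2='dc' goto ·  [P0 ends]
  3='b' goto d→4
  4='bd' goto ·  [P1 ends]

Failure links (BFS by depth):
  fail(1) 'd': from fail(0)=0 chase 'd': 0 ⇒ 0;  out=∅∪out(0)=∅
  fail(3) 'b': from fail(0)=0 chase 'b': 0 ⇒ 0;  out=∅∪out(0)=∅
  fail(2) 'dc': from fail(1)=0 chase 'c': 0 ⇒ 0;  out={0}∪out(0)={0}
  fail(4) 'bd': from fail(3)=0 chase 'd': 0 ⇒ 1;  out={1}∪out(1)={1}

Scan:
i=0 'b': node 0→3
i=1 'd': node 3→4  emit P1@[0:1]
i=2 'c': node 4→2 (via fail)  emit P0@[1:2]
i=3 'b': node 2→3 (via fail)
i=4 'b': node 3→3 (via fail)
i=5 'd': node 3→4  emit P1@[4:5]
i=6 'b': node 4→3 (via fail)
i=7 'd': node 3→4  emit P1@[6:7]
i=8 'b': node 4→3 (via fail)
i=9 'd': node 3→4  emit P1@[8:9]
i=10 'c': node 4→2 (via fail)  emit P0@[9:10]
i=11 'a': node 2→0 (via fail)
i=12 'd': node 0→1
i=13 'c': node 1→2  emit P0@[12:13]
i=14 'b': node 2→3 (via fail)
i=15 'd': node 3→4  emit P1@[14:15]
i=16 'c': node 4→2 (via fail)  emit P0@[15:16]
i=17 'b': node 2→3 (via fail)
i=18 'b': node 3→3 (via fail)
i=19 'd': node 3→4  emit P1@[18:19]
i=20 'd': node 4→1 (via fail)
i=21 'd': node 1→1 (via fail)
i=22 'c': node 1→2  emit P0@[21:22]
i=23 'd': node 2→1 (via fail)
i=24 'c': node 1→2  emit P0@[23:24]
i=25 'd': node 2→1 (via fail)
i=26 'c': node 1→2  emit P0@[25:26]
i=27 'b': node 2→3 (via fail)
i=28 'd': node 3→4  emit P1@[27:28]
i=29 'b': node 4→3 (via fail)
i=30 'd': node 3→4  emit P1@[29:30]
i=31 'b': node 4→3 (via fail)
i=32 'b': node 3→3 (via fail)
i=33 'b': node 3→3 (via fail)
i=34 'd': node 3→4  emit P1@[33:34]
i=35 'b': node 4→3 (via fail)
i=36 'd': node 3→4  emit P1@[35:36]
i=37 'b': node 4→3 (via fail)
i=38 'd': node 3→4  emit P1@[37:38]
i=39 'c': node 4→2 (via fail)  emit P0@[38:39]
i=40 'd': node 2→1 (via fail)
i=41 'c': node 1→2  emit P0@[40:41]
i=42 'b': node 2→3 (via fail)
i=43 'd': node 3→4  emit P1@[42:43]
i=44 'b': node 4→3 (via fail)
i=45 'd': node 3→4  emit P1@[44:45]
i=46 'a': node 4→0 (via fail)
i=47 'c': node 0→0
i=48 'd': node 0→1
i=49 'c': node 1→2  emit P0@[48:49]
i=50 'b': node 2→3 (via fail)
i=51 'd': node 3→4  emit P1@[50:51]
i=52 'b': node 4→3 (via fail)
i=53 'c': node 3→0 (via fail)
i=54 'b': node 0→3
i=55 'd': node 3→4  emit P1@[54:55]
i=56 'd': node 4→1 (via fail)
i=57 'c': node 1→2  emit P0@[56:57]
i=58 'b': node 2→3 (via fail)
i=59 'd': node 3→4  emit P1@[58:59]
i=60 'b': node 4→3 (via fail)
i=61 'd': node 3→4  emit P1@[60:61]
i=62 'b': node 4→3 (via fail)
i=63 'd': node 3→4  emit P1@[62:63]
i=64 'c': node 4→2 (via fail)  emit P0@[63:64]
i=65 'b': node 2→3 (via fail)
i=66 'b': node 3→3 (via fail)
i=67 'd': node 3→4  emit P1@[66:67]
i=68 'a': node 4→0 (via fail)
i=69 'a': node 0→0
i=70 'b': node 0→3
i=71 'd': node 3→4  emit P1@[70:71]
i=72 'd': node 4→1 (via fail)
i=73 'd': node 1→1 (via fail)
i=74 'c': node 1→2  emit P0@[73:74]
i=75 'a': node 2→0 (via fail)

All matches (sorted): [[1,1],[2,0],[5,1],[7,1],[9,1],[10,0],[13,0],[15,1],[16,0],[19,1],[22,0],[24,0],[26,0],[28,1],[30,1],[34,1],[36,1],[38,1],[39,0],[41,0],[43,1],[45,1],[49,0],[51,1],[55,1],[57,0],[59,1],[61,1],[63,1],[64,0],[67,1],[71,1],[74,0]]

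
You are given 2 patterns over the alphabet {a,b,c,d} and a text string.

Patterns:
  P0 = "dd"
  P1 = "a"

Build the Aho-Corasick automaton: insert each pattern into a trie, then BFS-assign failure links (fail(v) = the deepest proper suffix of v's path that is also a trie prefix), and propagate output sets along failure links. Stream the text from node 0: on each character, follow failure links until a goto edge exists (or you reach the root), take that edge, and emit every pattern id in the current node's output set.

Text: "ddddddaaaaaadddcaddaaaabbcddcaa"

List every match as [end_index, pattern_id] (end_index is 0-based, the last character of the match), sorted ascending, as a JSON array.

Build:
Trie (insert patterns):
  n0 'ε': a→3 d→1
  n1 'd': d→2
  n2 'dd': ·  [P0 ends]
  n3 'a': ·  [P1 ends]

BFS fail/out derivation:
  fail(1) 'd': from fail(0)=0 chase 'd': 0 ⇒ 0;  out=∅∪out(0)=∅
  fail(3) 'a': from fail(0)=0 chase 'a': 0 ⇒ 0;  out={1}∪out(0)={1}
  fail(2) 'dd': from fail(1)=0 chase 'd': 0 ⇒ 1;  out={0}∪out(1)={0}

Text stream:
pos 0 'd': at 1
pos 1 'd': at 2  ** P0@[0:1]
pos 2 'd': at 2 (via fail)  ** P0@[1:2]
pos 3 'd': at 2 (via fail)  ** P0@[2:3]
pos 4 'd': at 2 (via fail)  ** P0@[3:4]
pos 5 'd': at 2 (via fail)  ** P0@[4:5]
pos 6 'a': at 3 (via fail)  ** P1@[6:6]
pos 7 'a': at 3 (via fail)  ** P1@[7:7]
pos 8 'a': at 3 (via fail)  ** P1@[8:8]
pos 9 'a': at 3 (via fail)  ** P1@[9:9]
pos 10 'a': at 3 (via fail)  ** P1@[10:10]
pos 11 'a': at 3 (via fail)  ** P1@[11:11]
pos 12 'd': at 1 (via fail)
pos 13 'd': at 2  ** P0@[12:13]
pos 14 'd': at 2 (via fail)  ** P0@[13:14]
pos 15 'c': at 0 (via fail)
pos 16 'a': at 3  ** P1@[16:16]
pos 17 'd': at 1 (via fail)
pos 18 'd': at 2  ** P0@[17:18]
pos 19 'a': at 3 (via fail)  ** P1@[19:19]
pos 20 'a': at 3 (via fail)  ** P1@[20:20]
pos 21 'a': at 3 (via fail)  ** P1@[21:21]
pos 22 'a': at 3 (via fail)  ** P1@[22:22]
pos 23 'b': at 0 (via fail)
pos 24 'b': at 0
pos 25 'c': at 0
pos 26 'd': at 1
pos 27 'd': at 2  ** P0@[26:27]
pos 28 'c': at 0 (via fail)
pos 29 'a': at 3  ** P1@[29:29]
pos 30 'a': at 3 (via fail)  ** P1@[30:30]

All matches (sorted): [[1,0],[2,0],[3,0],[4,0],[5,0],[6,1],[7,1],[8,1],[9,1],[10,1],[11,1],[13,0],[14,0],[16,1],[18,0],[19,1],[20,1],[21,1],[22,1],[27,0],[29,1],[30,1]]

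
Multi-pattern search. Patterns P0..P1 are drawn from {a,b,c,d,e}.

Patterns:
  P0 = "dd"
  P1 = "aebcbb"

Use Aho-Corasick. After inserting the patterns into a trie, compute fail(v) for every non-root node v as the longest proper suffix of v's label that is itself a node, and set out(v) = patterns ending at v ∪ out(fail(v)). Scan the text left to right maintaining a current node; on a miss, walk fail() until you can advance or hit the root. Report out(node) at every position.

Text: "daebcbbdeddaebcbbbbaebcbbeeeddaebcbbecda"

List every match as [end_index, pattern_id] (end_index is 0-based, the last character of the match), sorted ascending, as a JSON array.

Build automaton:
Trie nodes:
  n0 'ε': a→3 d→1
  n1 'd': d→2
  n2 'dd': ·  ←P0
  n3 'a': e→4
  n4 'ae': b→5
  n5 'aeb': c→6
  n6 'aebc': b→7
  n7 'aebcb': b→8
  n8 'aebcbb': ·  ←P1

BFS fail/out derivation:
  fail(1) 'd': from fail(0)=0 chase 'd': 0 ⇒ 0;  out=∅∪out(0)=∅
  fail(3) 'a': from fail(0)=0 chase 'a': 0 ⇒ 0;  out=∅∪out(0)=∅
  fail(2) 'dd': from fail(1)=0 chase 'd': 0 ⇒ 1;  out={0}∪out(1)={0}
  fail(4) 'ae': from fail(3)=0 chase 'e': 0 ⇒ 0;  out=∅∪out(0)=∅
  fail(5) 'aeb': from fail(4)=0 chase 'b': 0 ⇒ 0;  out=∅∪out(0)=∅
  fail(6) 'aebc': from fail(5)=0 chase 'c': 0 ⇒ 0;  out=∅∪out(0)=∅
  fail(7) 'aebcb': from fail(6)=0 chase 'b': 0 ⇒ 0;  out=∅∪out(0)=∅
  fail(8) 'aebcbb': from fail(7)=0 chase 'b': 0 ⇒ 0;  out={1}∪out(0)={1}

Run:
i=0 'd': node 0→1
i=1 'a': node 1→3 (via fail)
i=2 'e': node 3→4
i=3 'b': node 4→5
i=4 'c': node 5→6
i=5 'b': node 6→7
i=6 'b': node 7→8  emit P1@[1:6]
i=7 'd': node 8→1 (via fail)
i=8 'e': node 1→0 (via fail)
i=9 'd': node 0→1
i=10 'd': node 1→2  emit P0@[9:10]
i=11 'a': node 2→3 (via fail)
i=12 'e': node 3→4
i=13 'b': node 4→5
i=14 'c': node 5→6
i=15 'b': node 6→7
i=16 'b': node 7→8  emit P1@[11:16]
i=17 'b': node 8→0 (via fail)
i=18 'b': node 0→0
i=19 'a': node 0→3
i=20 'e': node 3→4
i=21 'b': node 4→5
i=22 'c': node 5→6
i=23 'b': node 6→7
i=24 'b': node 7→8  emit P1@[19:24]
i=25 'e': node 8→0 (via fail)
i=26 'e': node 0→0
i=27 'e': node 0→0
i=28 'd': node 0→1
i=29 'd': node 1→2  emit P0@[28:29]
i=30 'a': node 2→3 (via fail)
i=31 'e': node 3→4
i=32 'b': node 4→5
i=33 'c': node 5→6
i=34 'b': node 6→7
i=35 'b': node 7→8  emit P1@[30:35]
i=36 'e': node 8→0 (via fail)
i=37 'c': node 0→0
i=38 'd': node 0→1
i=39 'a': node 1→3 (via fail)

Matches: [[6,1],[10,0],[16,1],[24,1],[29,0],[35,1]]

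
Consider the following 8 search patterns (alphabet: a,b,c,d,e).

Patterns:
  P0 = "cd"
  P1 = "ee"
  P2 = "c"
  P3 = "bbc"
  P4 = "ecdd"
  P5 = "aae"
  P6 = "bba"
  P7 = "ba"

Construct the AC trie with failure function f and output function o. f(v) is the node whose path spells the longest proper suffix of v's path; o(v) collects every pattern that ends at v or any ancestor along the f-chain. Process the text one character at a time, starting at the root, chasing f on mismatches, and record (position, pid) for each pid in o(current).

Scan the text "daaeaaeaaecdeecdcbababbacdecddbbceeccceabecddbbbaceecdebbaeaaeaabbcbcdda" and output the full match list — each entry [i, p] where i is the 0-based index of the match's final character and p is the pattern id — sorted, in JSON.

Build:
Trie nodes:
  n0 'ε': a→11 b→5 c→1 e→3
  n1 'c': d→2  ←P2
  n2 'cd': ·  ←P0
  n3 'e': c→8 e→4
  n4 'ee': ·  ←P1
  n5 'b': a→15 b→6
  n6 'bb': a→14 c→7
  n7 'bbc': ·  ←P3
  n8 'ec': d→9
  n9 'ecd': d→10
  n10 'ecdd': ·  ←P4
  n11 'a': a→12
  n12 'aa': e→13
  n13 'aae': ·  ←P5
  n14 'bba': ·  ←P6
  n15 'ba': ·  ←P7

BFS fail/out derivation:
  fail(1) 'c': from fail(0)=0 chase 'c': 0 ⇒ 0;  out={2}∪out(0)={2}
  fail(3) 'e': from fail(0)=0 chase 'e': 0 ⇒ 0;  out=∅∪out(0)=∅
  fail(5) 'b': from fail(0)=0 chase 'b': 0 ⇒ 0;  out=∅∪out(0)=∅
  fail(11) 'a': from fail(0)=0 chase 'a': 0 ⇒ 0;  out=∅∪out(0)=∅
  fail(2) 'cd': from fail(1)=0 chase 'd': 0 ⇒ 0;  out={0}∪out(0)={0}
  fail(4) 'ee': from fail(3)=0 chase 'e': 0 ⇒ 3;  out={1}∪out(3)={1}
  fail(6) 'bb': from fail(5)=0 chase 'b': 0 ⇒ 5;  out=∅∪out(5)=∅
  fail(8) 'ec': from fail(3)=0 chase 'c': 0 ⇒ 1;  out=∅∪out(1)={2}
  fail(12) 'aa': from fail(11)=0 chase 'a': 0 ⇒ 11;  out=∅∪out(11)=∅
  fail(15) 'ba': from fail(5)=0 chase 'a': 0 ⇒ 11;  out={7}∪out(11)={7}
  fail(7) 'bbc': from fail(6)=5 chase 'c': 5→0 ⇒ 1;  out={3}∪out(1)={2,3}
  fail(9) 'ecd': from fail(8)=1 chase 'd': 1 ⇒ 2;  out=∅∪out(2)={0}
  fail(13) 'aae': from fail(12)=11 chase 'e': 11→0 ⇒ 3;  out={5}∪out(3)={5}
  fail(14) 'bba': from fail(6)=5 chase 'a': 5 ⇒ 15;  out={6}∪out(15)={6,7}
  fail(10) 'ecdd': from fail(9)=2 chase 'd': 2→0 ⇒ 0;  out={4}∪out(0)={4}

Scan:
pos 0 'd': at 0
pos 1 'a': at 11
pos 2 'a': at 12
pos 3 'e': at 13  ** P5@[1:3]
pos 4 'a': at 11 ·f
pos 5 'a': at 12
pos 6 'e': at 13  ** P5@[4:6]
pos 7 'a': at 11 ·f
pos 8 'a': at 12
pos 9 'e': at 13  ** P5@[7:9]
pos 10 'c': at 8 ·f  ** P2@[10:10]
pos 11 'd': at 9  ** P0@[10:11]
pos 12 'e': at 3 ·f
pos 13 'e': at 4  ** P1@[12:13]
pos 14 'c': at 8 ·f  ** P2@[14:14]
pos 15 'd': at 9  ** P0@[14:15]
pos 16 'c': at 1 ·f  ** P2@[16:16]
pos 17 'b': at 5 ·f
pos 18 'a': at 15  ** P7@[17:18]
pos 19 'b': at 5 ·f
pos 20 'a': at 15  ** P7@[19:20]
pos 21 'b': at 5 ·f
pos 22 'b': at 6
pos 23 'a': at 14  ** P6@[21:23],P7@[22:23]
pos 24 'c': at 1 ·f  ** P2@[24:24]
pos 25 'd': at 2  ** P0@[24:25]
pos 26 'e': at 3 ·f
pos 27 'c': at 8  ** P2@[27:27]
pos 28 'd': at 9  ** P0@[27:28]
pos 29 'd': at 10  ** P4@[26:29]
pos 30 'b': at 5 ·f
pos 31 'b': at 6
pos 32 'c': at 7  ** P2@[32:32],P3@[30:32]
pos 33 'e': at 3 ·f
pos 34 'e': at 4  ** P1@[33:34]
pos 35 'c': at 8 ·f  ** P2@[35:35]
pos 36 'c': at 1 ·f  ** P2@[36:36]
pos 37 'c': at 1 ·f  ** P2@[37:37]
pos 38 'e': at 3 ·f
pos 39 'a': at 11 ·f
pos 40 'b': at 5 ·f
pos 41 'e': at 3 ·f
pos 42 'c': at 8  ** P2@[42:42]
pos 43 'd': at 9  ** P0@[42:43]
pos 44 'd': at 10  ** P4@[41:44]
pos 45 'b': at 5 ·f
pos 46 'b': at 6
pos 47 'b': at 6 ·f
pos 48 'a': at 14  ** P6@[46:48],P7@[47:48]
pos 49 'c': at 1 ·f  ** P2@[49:49]
pos 50 'e': at 3 ·f
pos 51 'e': at 4  ** P1@[50:51]
pos 52 'c': at 8 ·f  ** P2@[52:52]
pos 53 'd': at 9  ** P0@[52:53]
pos 54 'e': at 3 ·f
pos 55 'b': at 5 ·f
pos 56 'b': at 6
pos 57 'a': at 14  ** P6@[55:57],P7@[56:57]
pos 58 'e': at 3 ·f
pos 59 'a': at 11 ·f
pos 60 'a': at 12
pos 61 'e': at 13  ** P5@[59:61]
pos 62 'a': at 11 ·f
pos 63 'a': at 12
pos 64 'b': at 5 ·f
pos 65 'b': at 6
pos 66 'c': at 7  ** P2@[66:66],P3@[64:66]
pos 67 'b': at 5 ·f
pos 68 'c': at 1 ·f  ** P2@[68:68]
pos 69 'd': at 2  ** P0@[68:69]
pos 70 'd': at 0 ·f
pos 71 'a': at 11

Matches: [[3,5],[6,5],[9,5],[10,2],[11,0],[13,1],[14,2],[15,0],[16,2],[18,7],[20,7],[23,6],[23,7],[24,2],[25,0],[27,2],[28,0],[29,4],[32,2],[32,3],[34,1],[35,2],[36,2],[37,2],[42,2],[43,0],[44,4],[48,6],[48,7],[49,2],[51,1],[52,2],[53,0],[57,6],[57,7],[61,5],[66,2],[66,3],[68,2],[69,0]]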